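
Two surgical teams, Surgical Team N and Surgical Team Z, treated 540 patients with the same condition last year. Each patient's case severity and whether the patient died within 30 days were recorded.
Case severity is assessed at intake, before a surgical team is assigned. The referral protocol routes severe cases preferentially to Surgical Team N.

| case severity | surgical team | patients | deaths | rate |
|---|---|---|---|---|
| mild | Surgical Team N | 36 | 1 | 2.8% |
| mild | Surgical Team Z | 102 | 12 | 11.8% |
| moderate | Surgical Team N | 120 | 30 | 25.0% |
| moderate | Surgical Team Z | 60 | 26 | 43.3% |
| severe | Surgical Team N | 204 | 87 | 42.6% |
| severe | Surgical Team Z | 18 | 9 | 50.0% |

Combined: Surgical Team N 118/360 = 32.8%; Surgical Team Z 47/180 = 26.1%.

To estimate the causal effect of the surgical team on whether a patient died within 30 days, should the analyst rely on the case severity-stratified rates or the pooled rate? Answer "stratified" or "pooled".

Here case severity is a common cause — it drives both which surgical team a case falls under and the outcome. The crude comparison mixes populations; the stratum-specific rates are the causally relevant ones.
Within each level — mild: 2.8% vs 11.8%; moderate: 25.0% vs 43.3%; severe: 42.6% vs 50.0% — Surgical Team N is lower every time.

stratified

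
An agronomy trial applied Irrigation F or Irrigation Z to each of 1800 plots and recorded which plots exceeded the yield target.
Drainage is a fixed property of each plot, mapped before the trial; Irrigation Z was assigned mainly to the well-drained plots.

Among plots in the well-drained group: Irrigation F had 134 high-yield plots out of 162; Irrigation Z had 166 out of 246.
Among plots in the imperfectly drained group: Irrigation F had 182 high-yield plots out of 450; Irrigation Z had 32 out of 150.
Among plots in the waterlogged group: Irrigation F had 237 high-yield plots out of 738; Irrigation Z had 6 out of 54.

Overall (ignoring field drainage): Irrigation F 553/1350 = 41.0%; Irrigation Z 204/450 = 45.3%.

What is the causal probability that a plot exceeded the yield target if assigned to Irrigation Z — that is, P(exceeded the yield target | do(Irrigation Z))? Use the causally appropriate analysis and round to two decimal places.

0.27

The field drainage-specific comparison favours Irrigation F throughout, but the pooled figures favour Irrigation Z. The question is whether to condition on field drainage.
Field drainage satisfies the back-door criterion: it is not a descendant of the irrigation, and it blocks the spurious path from irrigation to outcome. Adjusting for it (i.e., using the within-field drainage rates) gives the causal effect.
Standardising Irrigation Z to the population field drainage mix: 0.227·166/246 + 0.333·32/150 + 0.440·6/54 = 0.273.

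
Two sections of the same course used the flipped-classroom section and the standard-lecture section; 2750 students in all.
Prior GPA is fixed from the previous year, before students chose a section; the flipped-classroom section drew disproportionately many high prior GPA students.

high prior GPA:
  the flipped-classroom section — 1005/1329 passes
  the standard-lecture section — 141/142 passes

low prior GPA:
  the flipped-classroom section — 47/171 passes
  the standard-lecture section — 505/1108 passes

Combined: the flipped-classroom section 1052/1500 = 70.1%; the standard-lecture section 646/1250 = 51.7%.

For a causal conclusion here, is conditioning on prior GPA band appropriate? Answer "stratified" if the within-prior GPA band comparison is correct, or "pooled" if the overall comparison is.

stratified

the standard-lecture section is higher inside every prior GPA band stratum but the flipped-classroom section is higher in aggregate. Whether to stratify depends on how prior GPA band relates to the teaching method.
Prior GPA band is set before the teaching method has any effect — it is not caused by the teaching method — and it independently drives the outcome. That makes it a confounder, so the causal comparison is within prior GPA band levels.
Within each level — high prior GPA: 75.6% vs 99.3%; low prior GPA: 27.5% vs 45.6% — the standard-lecture section is higher every time.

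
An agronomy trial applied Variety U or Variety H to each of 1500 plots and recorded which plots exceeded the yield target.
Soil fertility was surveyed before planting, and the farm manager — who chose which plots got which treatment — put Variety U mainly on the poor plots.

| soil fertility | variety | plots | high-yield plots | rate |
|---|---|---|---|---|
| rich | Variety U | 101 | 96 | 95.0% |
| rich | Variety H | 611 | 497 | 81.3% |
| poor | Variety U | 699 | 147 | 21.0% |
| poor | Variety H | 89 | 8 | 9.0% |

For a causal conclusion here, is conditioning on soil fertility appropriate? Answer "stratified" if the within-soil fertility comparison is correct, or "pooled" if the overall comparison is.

Soil fertility is set before the variety has any effect — it is not caused by the variety — and it independently drives the outcome. That makes it a confounder, so the causal comparison is within soil fertility levels.
Within each level — rich: 95.0% vs 81.3%; poor: 21.0% vs 9.0% — Variety U is higher every time.

stratified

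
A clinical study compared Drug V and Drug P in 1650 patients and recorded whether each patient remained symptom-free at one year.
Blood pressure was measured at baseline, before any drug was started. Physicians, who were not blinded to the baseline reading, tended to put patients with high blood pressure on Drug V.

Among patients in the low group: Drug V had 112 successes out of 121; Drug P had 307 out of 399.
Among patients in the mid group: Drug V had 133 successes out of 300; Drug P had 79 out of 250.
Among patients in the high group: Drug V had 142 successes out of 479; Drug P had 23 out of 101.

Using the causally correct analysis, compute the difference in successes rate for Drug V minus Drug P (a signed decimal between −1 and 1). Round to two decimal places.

+0.12

The imbalance in blood pressure arose from how patients were allocated, not from anything the drug did; and blood pressure independently affects the outcome. The pooled gap is confounded — condition on blood pressure.
Adjusting over the population distribution of blood pressure: 0.315·(0.926−0.769) + 0.333·(0.443−0.316) + 0.352·(0.296−0.228) = +0.116.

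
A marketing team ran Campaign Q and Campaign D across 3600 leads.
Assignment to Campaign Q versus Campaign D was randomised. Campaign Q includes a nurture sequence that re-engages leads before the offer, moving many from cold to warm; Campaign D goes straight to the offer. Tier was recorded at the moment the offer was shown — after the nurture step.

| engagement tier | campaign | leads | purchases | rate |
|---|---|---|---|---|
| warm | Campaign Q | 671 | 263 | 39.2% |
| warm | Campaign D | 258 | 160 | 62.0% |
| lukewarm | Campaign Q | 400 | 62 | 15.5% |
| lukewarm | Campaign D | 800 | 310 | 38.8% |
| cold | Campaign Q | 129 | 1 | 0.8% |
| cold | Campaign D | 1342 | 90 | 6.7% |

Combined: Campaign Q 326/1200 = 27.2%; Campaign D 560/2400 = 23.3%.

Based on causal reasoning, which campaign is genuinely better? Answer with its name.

The engagement tier-specific comparison favours Campaign D throughout, but the pooled figures favour Campaign Q. The question is whether to condition on engagement tier.
Because the campaign influences engagement tier, engagement tier is a post-treatment mediator, not a confounder. Stratifying on it would bias the estimate; the causal effect is the crude pooled difference.
Pooled: Campaign Q 27.2% vs Campaign D 23.3%; Campaign Q is higher overall.

Campaign Q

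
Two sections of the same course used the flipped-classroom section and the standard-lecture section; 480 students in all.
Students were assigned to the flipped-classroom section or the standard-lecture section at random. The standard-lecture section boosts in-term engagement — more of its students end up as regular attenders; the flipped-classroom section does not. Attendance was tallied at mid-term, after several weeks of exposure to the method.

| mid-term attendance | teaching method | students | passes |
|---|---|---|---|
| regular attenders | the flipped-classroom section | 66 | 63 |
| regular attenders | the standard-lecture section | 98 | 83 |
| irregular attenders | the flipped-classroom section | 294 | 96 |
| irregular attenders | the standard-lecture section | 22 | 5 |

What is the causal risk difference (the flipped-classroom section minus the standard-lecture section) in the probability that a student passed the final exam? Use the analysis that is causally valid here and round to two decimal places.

-0.29

The stratified and pooled comparisons disagree (the flipped-classroom section wins within each mid-term attendance; the standard-lecture section wins overall), so the answer turns on the causal role of mid-term attendance.
Mid-term attendance lies on the pathway teaching method → mid-term attendance → outcome, so adjusting for it blocks the indirect effect. For the total causal effect of teaching method, use the unadjusted pooled rates.
The causal difference is the pooled difference: 0.442 − 0.733 = -0.292.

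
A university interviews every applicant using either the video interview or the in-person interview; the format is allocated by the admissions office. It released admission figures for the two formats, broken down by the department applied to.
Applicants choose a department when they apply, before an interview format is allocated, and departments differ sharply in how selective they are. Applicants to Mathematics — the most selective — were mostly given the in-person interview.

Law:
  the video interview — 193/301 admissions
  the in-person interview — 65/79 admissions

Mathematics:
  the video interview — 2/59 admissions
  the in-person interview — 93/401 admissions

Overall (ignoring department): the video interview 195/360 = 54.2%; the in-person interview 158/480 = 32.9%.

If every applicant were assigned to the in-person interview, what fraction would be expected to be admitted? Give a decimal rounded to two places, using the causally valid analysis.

Here department is a common cause — it drives both which interview format a case falls under and the outcome. The crude comparison mixes populations; the stratum-specific rates are the causally relevant ones.
Standardising the in-person interview to the population department mix: 0.452·65/79 + 0.548·93/401 = 0.499.

0.50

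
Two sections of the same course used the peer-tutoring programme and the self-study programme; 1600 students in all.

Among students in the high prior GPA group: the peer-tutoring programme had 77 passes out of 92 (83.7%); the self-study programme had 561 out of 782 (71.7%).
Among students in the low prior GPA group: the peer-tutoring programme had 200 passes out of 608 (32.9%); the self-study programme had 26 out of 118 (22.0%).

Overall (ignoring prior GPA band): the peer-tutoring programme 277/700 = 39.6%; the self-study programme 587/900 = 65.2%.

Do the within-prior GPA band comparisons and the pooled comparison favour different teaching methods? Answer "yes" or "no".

Within each prior GPA band level (high prior GPA 83.7% vs 71.7%; low prior GPA 32.9% vs 22.0%), the peer-tutoring programme has the higher rate every time. Pooled: 39.6% vs 65.2% — the self-study programme has the higher rate overall. The two comparisons disagree.

yes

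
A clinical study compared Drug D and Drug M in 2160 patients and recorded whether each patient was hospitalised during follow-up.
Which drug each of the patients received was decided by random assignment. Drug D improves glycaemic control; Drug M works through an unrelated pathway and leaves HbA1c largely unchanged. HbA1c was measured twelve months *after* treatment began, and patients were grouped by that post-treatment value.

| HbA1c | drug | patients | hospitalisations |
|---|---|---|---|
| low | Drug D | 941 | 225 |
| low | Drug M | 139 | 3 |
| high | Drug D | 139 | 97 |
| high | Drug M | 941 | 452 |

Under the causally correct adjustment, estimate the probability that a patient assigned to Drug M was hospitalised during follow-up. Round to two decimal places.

Drug M is lower inside every HbA1c stratum but Drug D is lower in aggregate. Whether to stratify depends on how HbA1c relates to the drug.
The distribution of HbA1c is itself part of what the drug does — it is an intermediate outcome. Holding it fixed would remove that part of the effect; the total effect is the pooled difference.
So P(outcome | do(Drug M)) is just the pooled rate for Drug M: 455/1080 = 0.421.

0.42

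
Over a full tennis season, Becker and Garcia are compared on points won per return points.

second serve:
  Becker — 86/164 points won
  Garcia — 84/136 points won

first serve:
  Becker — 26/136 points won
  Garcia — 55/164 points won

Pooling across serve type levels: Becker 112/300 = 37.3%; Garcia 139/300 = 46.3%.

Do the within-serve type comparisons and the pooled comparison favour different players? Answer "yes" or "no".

no

Within each serve type level (second serve 52.4% vs 61.8%; first serve 19.1% vs 33.5%), Garcia has the higher rate every time. Pooled: 37.3% vs 46.3% — Garcia has the higher rate overall. They agree.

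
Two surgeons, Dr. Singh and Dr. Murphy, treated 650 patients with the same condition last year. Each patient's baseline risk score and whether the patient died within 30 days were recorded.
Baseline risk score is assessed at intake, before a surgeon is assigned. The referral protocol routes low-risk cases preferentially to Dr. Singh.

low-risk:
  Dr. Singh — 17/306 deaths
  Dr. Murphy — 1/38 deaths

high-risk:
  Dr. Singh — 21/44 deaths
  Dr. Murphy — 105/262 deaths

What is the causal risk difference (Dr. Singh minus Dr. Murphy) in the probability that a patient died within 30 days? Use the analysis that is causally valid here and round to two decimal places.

Dr. Murphy is lower inside every baseline risk score stratum but Dr. Singh is lower in aggregate. Whether to stratify depends on how baseline risk score relates to the surgeon.
The imbalance in baseline risk score arose from how patients were allocated, not from anything the surgeon did; and baseline risk score independently affects the outcome. The pooled gap is confounded — condition on baseline risk score.
Adjusting over the population distribution of baseline risk score: 0.529·(0.056−0.026) + 0.471·(0.477−0.401) = +0.051.

+0.05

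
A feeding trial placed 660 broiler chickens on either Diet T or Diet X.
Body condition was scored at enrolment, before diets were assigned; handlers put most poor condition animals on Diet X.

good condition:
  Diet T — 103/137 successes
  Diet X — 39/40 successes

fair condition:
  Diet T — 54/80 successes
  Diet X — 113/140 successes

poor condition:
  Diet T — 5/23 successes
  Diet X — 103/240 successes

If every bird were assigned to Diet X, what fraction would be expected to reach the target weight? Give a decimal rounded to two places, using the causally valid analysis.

0.70

Nothing the diet does changes starting body condition; the imbalance is an allocation artefact. With starting body condition also predicting the outcome, the pooled figure is confounded, and the within-stratum comparison is the causal one.
Standardising Diet X to the population starting body condition mix: 0.268·39/40 + 0.333·113/140 + 0.398·103/240 = 0.702.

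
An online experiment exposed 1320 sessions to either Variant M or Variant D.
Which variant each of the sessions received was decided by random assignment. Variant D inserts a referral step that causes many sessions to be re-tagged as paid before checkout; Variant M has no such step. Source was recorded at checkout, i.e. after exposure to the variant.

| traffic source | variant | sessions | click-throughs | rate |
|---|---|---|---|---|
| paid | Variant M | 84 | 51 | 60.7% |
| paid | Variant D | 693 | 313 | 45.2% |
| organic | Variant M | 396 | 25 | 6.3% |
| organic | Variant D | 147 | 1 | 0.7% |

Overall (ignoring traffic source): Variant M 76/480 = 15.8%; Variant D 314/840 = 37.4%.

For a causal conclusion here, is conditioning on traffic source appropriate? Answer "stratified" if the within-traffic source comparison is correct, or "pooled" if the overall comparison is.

Within every traffic source level Variant M has the higher rate, yet pooled Variant D does — Simpson's reversal.
Traffic source lies on the pathway variant → traffic source → outcome, so adjusting for it blocks the indirect effect. For the total causal effect of variant, use the unadjusted pooled rates.
Pooled: Variant M 15.8% vs Variant D 37.4%; Variant D is higher overall.

pooled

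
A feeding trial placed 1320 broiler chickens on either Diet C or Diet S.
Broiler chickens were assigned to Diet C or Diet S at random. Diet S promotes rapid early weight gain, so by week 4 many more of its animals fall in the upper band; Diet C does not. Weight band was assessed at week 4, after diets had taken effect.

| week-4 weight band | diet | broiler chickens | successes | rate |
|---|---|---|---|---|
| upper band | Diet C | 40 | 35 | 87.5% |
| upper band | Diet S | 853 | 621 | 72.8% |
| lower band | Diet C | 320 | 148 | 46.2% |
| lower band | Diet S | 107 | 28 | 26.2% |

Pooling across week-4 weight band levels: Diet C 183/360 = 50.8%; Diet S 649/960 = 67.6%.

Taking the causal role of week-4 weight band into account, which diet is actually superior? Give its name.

Diet S

Within every week-4 weight band level Diet C has the higher rate, yet pooled Diet S does — Simpson's reversal.
Week-4 weight band is downstream of the diet. One should not condition on a consequence of treatment, so the overall rates are the right comparison.
Pooled: Diet C 50.8% vs Diet S 67.6%; Diet S is higher overall.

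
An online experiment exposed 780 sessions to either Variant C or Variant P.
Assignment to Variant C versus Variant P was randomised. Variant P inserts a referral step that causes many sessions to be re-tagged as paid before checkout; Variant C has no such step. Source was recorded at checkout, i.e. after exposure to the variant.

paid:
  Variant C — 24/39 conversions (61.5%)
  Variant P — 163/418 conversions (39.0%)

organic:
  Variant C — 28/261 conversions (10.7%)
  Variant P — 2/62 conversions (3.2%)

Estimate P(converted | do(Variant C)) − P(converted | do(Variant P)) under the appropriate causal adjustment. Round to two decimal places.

-0.17

The traffic source-specific comparison favours Variant C throughout, but the pooled figures favour Variant P. The question is whether to condition on traffic source.
The distribution of traffic source is itself part of what the variant does — it is an intermediate outcome. Holding it fixed would remove that part of the effect; the total effect is the pooled difference.
The causal difference is the pooled difference: 0.173 − 0.344 = -0.170.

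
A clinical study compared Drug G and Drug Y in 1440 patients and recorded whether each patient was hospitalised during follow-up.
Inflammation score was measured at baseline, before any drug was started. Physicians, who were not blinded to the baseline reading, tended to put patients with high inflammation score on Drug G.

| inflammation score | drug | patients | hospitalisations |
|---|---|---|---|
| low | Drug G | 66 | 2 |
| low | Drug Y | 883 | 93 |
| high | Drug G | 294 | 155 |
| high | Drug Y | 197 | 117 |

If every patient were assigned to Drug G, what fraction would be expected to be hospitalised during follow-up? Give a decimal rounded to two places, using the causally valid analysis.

Inflammation score is set before the drug has any effect — it is not caused by the drug — and it independently drives the outcome. That makes it a confounder, so the causal comparison is within inflammation score levels.
Standardising Drug G to the population inflammation score mix: 0.659·2/66 + 0.341·155/294 = 0.200.

0.20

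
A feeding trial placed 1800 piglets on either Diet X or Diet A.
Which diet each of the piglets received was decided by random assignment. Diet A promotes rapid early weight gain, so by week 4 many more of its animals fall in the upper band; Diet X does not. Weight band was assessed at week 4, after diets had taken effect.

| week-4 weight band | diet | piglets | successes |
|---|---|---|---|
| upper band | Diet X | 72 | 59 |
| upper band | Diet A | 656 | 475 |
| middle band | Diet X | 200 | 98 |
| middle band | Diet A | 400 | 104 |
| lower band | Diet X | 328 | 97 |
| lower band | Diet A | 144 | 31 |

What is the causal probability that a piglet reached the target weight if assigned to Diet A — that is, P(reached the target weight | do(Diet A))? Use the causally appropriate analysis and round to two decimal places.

Diet X is higher inside every week-4 weight band stratum but Diet A is higher in aggregate. Whether to stratify depends on how week-4 weight band relates to the diet.
Stratifying would compare diets among piglets the diets themselves sorted into week-4 weight band groups — a form of selection on an intermediate. The unconditioned pooled rates give the total causal effect.
So P(outcome | do(Diet A)) is just the pooled rate for Diet A: 610/1200 = 0.508.

0.51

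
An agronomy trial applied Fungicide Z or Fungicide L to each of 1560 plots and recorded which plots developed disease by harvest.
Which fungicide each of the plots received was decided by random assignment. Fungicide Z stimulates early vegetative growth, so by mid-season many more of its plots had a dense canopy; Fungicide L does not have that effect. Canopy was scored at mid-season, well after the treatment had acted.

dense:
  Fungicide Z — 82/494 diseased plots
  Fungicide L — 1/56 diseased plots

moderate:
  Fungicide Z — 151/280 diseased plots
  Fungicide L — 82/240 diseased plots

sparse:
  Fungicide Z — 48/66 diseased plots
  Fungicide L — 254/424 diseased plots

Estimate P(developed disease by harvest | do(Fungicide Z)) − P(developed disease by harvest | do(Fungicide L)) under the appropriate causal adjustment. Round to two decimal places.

Mid-season canopy is downstream of the fungicide. One should not condition on a consequence of treatment, so the overall rates are the right comparison.
The causal difference is the pooled difference: 0.335 − 0.468 = -0.134.

-0.13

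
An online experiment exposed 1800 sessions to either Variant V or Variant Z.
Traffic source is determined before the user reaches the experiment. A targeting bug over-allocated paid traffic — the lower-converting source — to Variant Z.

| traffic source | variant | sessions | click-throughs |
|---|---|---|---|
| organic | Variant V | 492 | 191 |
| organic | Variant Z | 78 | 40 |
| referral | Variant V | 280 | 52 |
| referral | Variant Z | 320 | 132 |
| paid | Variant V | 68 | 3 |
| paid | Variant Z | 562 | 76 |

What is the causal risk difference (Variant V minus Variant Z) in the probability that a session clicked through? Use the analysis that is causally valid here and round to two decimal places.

The traffic source-specific comparison favours Variant Z throughout, but the pooled figures favour Variant V. The question is whether to condition on traffic source.
The imbalance in traffic source arose from how sessions were allocated, not from anything the variant did; and traffic source independently affects the outcome. The pooled gap is confounded — condition on traffic source.
Adjusting over the population distribution of traffic source: 0.317·(0.388−0.513) + 0.333·(0.186−0.412) + 0.350·(0.044−0.135) = -0.147.

-0.15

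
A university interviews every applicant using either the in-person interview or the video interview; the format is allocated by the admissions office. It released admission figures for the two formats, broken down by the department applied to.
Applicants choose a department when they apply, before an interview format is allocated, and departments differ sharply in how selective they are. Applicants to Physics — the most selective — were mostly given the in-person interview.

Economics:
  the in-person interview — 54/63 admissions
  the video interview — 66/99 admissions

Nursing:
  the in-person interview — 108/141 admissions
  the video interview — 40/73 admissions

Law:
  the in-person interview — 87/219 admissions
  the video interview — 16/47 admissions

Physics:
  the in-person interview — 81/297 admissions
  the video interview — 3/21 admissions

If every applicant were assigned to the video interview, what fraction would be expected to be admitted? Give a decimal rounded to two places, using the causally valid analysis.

The department-specific comparison favours the in-person interview throughout, but the pooled figures favour the video interview. The question is whether to condition on department.
Department satisfies the back-door criterion: it is not a descendant of the interview format, and it blocks the spurious path from interview format to outcome. Adjusting for it (i.e., using the within-department rates) gives the causal effect.
Standardising the video interview to the population department mix: 0.169·66/99 + 0.223·40/73 + 0.277·16/47 + 0.331·3/21 = 0.376.

0.38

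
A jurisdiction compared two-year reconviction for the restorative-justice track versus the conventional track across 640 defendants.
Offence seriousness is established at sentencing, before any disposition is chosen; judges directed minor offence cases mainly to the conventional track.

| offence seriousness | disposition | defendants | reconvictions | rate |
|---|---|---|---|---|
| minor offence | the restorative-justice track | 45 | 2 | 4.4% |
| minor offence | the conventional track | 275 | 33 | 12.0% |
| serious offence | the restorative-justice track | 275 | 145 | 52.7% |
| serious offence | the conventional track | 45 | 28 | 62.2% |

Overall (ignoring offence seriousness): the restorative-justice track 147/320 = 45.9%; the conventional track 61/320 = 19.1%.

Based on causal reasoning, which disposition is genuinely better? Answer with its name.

Since offence seriousness is a pre-existing factor (not a product of the disposition) and it affects the outcome on its own, it is a confounder. The stratified rates, not the pooled rate, identify the causal effect.
Within each level — minor offence: 4.4% vs 12.0%; serious offence: 52.7% vs 62.2% — the restorative-justice track is lower every time.

the restorative-justice track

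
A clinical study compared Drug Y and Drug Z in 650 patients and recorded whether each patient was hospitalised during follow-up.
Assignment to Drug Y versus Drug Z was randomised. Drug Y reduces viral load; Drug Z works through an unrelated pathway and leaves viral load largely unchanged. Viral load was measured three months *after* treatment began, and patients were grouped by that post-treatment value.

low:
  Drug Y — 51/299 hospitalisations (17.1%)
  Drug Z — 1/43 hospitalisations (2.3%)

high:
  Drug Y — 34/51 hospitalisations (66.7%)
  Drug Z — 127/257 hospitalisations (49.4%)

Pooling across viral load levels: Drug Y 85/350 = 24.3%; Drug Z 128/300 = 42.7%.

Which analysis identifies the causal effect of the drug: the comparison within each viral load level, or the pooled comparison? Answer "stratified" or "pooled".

Because the drug influences viral load, viral load is a post-treatment mediator, not a confounder. Stratifying on it would bias the estimate; the causal effect is the crude pooled difference.
Pooled: Drug Y 24.3% vs Drug Z 42.7%; Drug Y is lower overall.

pooled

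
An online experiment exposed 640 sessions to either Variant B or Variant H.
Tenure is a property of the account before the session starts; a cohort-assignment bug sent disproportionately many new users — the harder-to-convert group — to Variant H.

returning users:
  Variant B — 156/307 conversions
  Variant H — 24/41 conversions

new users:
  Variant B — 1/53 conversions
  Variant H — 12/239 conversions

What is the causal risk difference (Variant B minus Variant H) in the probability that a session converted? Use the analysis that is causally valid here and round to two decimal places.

Variant H is higher inside every user tenure stratum but Variant B is higher in aggregate. Whether to stratify depends on how user tenure relates to the variant.
Here user tenure is a common cause — it drives both which variant a case falls under and the outcome. The crude comparison mixes populations; the stratum-specific rates are the causally relevant ones.
Adjusting over the population distribution of user tenure: 0.544·(0.508−0.585) + 0.456·(0.019−0.050) = -0.056.

-0.06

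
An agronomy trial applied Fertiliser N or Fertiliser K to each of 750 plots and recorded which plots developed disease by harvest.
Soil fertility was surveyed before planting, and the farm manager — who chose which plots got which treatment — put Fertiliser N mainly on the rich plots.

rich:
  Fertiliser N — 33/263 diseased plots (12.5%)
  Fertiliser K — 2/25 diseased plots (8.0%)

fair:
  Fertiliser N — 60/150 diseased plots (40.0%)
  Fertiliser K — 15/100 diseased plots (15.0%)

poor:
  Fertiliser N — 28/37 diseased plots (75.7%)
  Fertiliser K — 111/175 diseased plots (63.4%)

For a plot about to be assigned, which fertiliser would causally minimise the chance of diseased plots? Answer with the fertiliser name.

Fertiliser K

Here soil fertility is a common cause — it drives both which fertiliser a case falls under and the outcome. The crude comparison mixes populations; the stratum-specific rates are the causally relevant ones.
Within each level — rich: 12.5% vs 8.0%; fair: 40.0% vs 15.0%; poor: 75.7% vs 63.4% — Fertiliser K is lower every time.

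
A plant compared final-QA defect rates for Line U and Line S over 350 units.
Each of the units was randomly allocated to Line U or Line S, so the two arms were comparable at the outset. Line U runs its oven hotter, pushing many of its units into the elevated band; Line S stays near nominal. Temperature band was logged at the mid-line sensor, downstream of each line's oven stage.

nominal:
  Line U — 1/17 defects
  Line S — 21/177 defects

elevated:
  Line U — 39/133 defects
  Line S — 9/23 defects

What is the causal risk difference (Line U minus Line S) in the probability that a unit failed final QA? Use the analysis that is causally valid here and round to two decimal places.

Stratifying would compare lines among units the lines themselves sorted into in-process temperature band groups — a form of selection on an intermediate. The unconditioned pooled rates give the total causal effect.
The causal difference is the pooled difference: 0.267 − 0.150 = +0.117.

+0.12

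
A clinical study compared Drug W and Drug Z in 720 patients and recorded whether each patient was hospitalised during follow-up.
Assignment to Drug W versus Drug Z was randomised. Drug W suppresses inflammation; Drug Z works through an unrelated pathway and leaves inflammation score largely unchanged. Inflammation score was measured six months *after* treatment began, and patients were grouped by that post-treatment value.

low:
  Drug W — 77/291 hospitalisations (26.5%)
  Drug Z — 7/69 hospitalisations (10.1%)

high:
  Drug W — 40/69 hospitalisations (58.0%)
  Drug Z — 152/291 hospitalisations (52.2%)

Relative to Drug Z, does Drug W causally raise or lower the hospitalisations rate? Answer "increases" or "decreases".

decreases

The inflammation score-specific comparison favours Drug Z throughout, but the pooled figures favour Drug W. The question is whether to condition on inflammation score.
Stratifying would compare drugs among patients the drugs themselves sorted into inflammation score groups — a form of selection on an intermediate. The unconditioned pooled rates give the total causal effect.
Pooled: Drug W 32.5% vs Drug Z 44.2%; Drug W is lower overall.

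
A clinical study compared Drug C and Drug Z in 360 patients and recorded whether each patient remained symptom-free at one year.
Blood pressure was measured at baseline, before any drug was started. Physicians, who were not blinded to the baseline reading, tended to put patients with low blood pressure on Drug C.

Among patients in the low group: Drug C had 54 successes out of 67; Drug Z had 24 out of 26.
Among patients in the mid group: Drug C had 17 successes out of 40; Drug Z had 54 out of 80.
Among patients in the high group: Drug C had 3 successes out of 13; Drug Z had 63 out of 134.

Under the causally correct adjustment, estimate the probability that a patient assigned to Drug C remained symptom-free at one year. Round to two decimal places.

0.44

Within every blood pressure level Drug Z has the higher rate, yet pooled Drug C does — Simpson's reversal.
Here blood pressure is a common cause — it drives both which drug a case falls under and the outcome. The crude comparison mixes populations; the stratum-specific rates are the causally relevant ones.
Standardising Drug C to the population blood pressure mix: 0.258·54/67 + 0.333·17/40 + 0.408·3/13 = 0.444.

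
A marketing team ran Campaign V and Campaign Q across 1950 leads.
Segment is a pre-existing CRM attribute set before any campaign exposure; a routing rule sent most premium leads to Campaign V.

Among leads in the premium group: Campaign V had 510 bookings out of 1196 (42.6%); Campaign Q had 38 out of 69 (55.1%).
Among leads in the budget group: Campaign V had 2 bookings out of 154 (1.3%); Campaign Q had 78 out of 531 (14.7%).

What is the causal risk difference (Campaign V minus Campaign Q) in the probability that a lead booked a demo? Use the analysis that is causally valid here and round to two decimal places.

Nothing the campaign does changes customer segment; the imbalance is an allocation artefact. With customer segment also predicting the outcome, the pooled figure is confounded, and the within-stratum comparison is the causal one.
Adjusting over the population distribution of customer segment: 0.649·(0.426−0.551) + 0.351·(0.013−0.147) = -0.128.

-0.13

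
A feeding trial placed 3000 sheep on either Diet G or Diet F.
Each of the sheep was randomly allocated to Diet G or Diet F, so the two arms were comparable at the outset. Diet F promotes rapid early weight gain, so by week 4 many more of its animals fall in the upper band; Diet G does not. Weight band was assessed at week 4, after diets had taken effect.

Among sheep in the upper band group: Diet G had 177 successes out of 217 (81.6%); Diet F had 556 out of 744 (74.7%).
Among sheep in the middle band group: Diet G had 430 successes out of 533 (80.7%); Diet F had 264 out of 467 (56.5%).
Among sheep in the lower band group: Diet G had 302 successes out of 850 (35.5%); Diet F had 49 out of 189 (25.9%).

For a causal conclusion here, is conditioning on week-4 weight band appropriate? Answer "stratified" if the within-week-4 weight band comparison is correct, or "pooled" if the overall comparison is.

Within every week-4 weight band level Diet G has the higher rate, yet pooled Diet F does — Simpson's reversal.
Week-4 weight band here is a post-treatment variable shaped by the diet; conditioning on it would introduce bias rather than remove it. The overall comparison is the causal one.
Pooled: Diet G 56.8% vs Diet F 62.1%; Diet F is higher overall.

pooled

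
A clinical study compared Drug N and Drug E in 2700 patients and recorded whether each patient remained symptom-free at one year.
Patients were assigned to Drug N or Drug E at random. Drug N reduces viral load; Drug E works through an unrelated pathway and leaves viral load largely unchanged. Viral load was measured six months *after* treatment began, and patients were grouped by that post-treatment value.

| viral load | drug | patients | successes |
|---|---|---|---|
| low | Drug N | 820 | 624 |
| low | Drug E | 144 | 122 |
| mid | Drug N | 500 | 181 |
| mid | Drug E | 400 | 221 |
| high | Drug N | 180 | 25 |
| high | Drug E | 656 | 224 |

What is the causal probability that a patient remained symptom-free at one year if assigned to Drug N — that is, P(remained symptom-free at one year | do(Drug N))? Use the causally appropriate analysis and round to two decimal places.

Stratifying would compare drugs among patients the drugs themselves sorted into viral load groups — a form of selection on an intermediate. The unconditioned pooled rates give the total causal effect.
So P(outcome | do(Drug N)) is just the pooled rate for Drug N: 830/1500 = 0.553.

0.55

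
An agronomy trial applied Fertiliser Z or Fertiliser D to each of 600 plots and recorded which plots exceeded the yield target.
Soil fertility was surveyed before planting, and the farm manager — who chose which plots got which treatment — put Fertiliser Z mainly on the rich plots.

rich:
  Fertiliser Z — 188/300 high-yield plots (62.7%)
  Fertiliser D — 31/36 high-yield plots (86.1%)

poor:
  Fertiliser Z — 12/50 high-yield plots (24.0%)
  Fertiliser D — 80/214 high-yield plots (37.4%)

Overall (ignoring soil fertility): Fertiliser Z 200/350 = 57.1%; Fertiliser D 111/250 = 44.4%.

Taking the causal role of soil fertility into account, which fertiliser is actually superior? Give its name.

Fertiliser D

Here soil fertility is a common cause — it drives both which fertiliser a case falls under and the outcome. The crude comparison mixes populations; the stratum-specific rates are the causally relevant ones.
Within each level — rich: 62.7% vs 86.1%; poor: 24.0% vs 37.4% — Fertiliser D is higher every time.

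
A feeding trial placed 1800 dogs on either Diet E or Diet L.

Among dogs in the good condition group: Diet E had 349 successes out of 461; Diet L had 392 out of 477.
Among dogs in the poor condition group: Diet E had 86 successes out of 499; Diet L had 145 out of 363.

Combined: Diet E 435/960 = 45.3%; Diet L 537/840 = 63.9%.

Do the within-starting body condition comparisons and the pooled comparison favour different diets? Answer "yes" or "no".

Within each starting body condition level (good condition 75.7% vs 82.2%; poor condition 17.2% vs 39.9%), Diet L has the higher rate every time. Pooled: 45.3% vs 63.9% — Diet L has the higher rate overall. They agree.

no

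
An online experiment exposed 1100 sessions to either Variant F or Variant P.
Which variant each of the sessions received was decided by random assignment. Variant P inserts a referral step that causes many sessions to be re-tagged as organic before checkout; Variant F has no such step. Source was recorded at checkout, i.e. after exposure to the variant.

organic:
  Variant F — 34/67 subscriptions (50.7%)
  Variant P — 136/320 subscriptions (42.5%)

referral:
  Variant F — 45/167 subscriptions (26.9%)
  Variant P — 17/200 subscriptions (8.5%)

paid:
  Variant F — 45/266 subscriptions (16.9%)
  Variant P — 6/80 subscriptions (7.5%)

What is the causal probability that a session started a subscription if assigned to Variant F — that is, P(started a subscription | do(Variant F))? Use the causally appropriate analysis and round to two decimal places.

0.25

Traffic source is downstream of the variant. One should not condition on a consequence of treatment, so the overall rates are the right comparison.
So P(outcome | do(Variant F)) is just the pooled rate for Variant F: 124/500 = 0.248.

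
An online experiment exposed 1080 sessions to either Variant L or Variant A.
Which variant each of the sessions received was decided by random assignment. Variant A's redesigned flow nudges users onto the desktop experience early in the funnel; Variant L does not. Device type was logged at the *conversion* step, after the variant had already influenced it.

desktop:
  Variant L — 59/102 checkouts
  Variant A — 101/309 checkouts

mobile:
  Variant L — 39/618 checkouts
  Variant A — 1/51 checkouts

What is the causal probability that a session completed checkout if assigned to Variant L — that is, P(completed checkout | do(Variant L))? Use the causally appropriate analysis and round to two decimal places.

0.14

The device type-specific comparison favours Variant L throughout, but the pooled figures favour Variant A. The question is whether to condition on device type.
Because the variant influences device type, device type is a post-treatment mediator, not a confounder. Stratifying on it would bias the estimate; the causal effect is the crude pooled difference.
So P(outcome | do(Variant L)) is just the pooled rate for Variant L: 98/720 = 0.136.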